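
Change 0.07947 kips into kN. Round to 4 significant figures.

0.3535 kilonewtons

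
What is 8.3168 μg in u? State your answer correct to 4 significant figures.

1 μg = 6.02214 × 10^17 atomic mass units.
So 8.3168 × 6.02214 × 10^17 ≈ 5.008 × 10^18 u.

5.008 × 10^18 atomic mass units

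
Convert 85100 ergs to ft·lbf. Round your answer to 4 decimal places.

0.0063 ft·lbf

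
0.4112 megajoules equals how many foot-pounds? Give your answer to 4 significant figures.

303300 foot-pounds

1 MJ = 737562 foot-pounds.
Thus 0.4112 × 737562 ≈ 303300 ft·lbf.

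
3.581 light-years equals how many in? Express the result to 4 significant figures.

1.334 × 10^18 inches

1 ly = 3.72470 × 10^17 in.
3.581 × 3.72470 × 10^17 ≈ 1.334 × 10^18 in.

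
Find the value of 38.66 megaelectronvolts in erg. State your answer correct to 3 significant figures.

6.19 × 10^-5 erg

1 megaelectronvolt = 1.60218 × 10^-6 ergs.
38.66 × 1.60218 × 10^-6 ≈ 6.19 × 10^-5 erg.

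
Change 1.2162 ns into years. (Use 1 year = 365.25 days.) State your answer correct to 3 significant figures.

3.85e-17 years

1 ns = 3.16881e-17 years.
Thus 1.2162 × 3.16881e-17 ≈ 3.85e-17 yr.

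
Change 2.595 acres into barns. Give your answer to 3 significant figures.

1 acre = 4.04686 × 10^31 barn.
Thus 2.595 × 4.04686 × 10^31 ≈ 1.05 × 10^32 barn.

1.05 × 10^32 barn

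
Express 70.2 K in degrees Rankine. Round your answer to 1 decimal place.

°R = K × 9/5.
Applying the formula gives 126.4 °R.

126.4 °R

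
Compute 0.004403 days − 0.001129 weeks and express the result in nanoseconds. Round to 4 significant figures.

-3.024 × 10^11 nanoseconds

0.004403 d = 3.80419 × 10^11 ns and 0.001129 wk = 6.82819 × 10^11 ns.
3.80419 × 10^11 − 6.82819 × 10^11 ≈ -3.024 × 10^11 ns.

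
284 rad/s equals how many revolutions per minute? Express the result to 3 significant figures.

1 rad/s = 9.54930 revolutions per minute.
284 × 9.54930 ≈ 2710 rpm.

2710 rpm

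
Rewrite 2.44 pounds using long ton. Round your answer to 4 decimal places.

0.0011 long ton

1 pound = 0.000446429 long tons.
Then 2.44 × 0.000446429 ≈ 0.0011 long ton.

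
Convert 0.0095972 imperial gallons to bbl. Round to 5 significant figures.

0.00027442 oil barrels

1 imp gal = 0.0285940 bbl.
So 0.0095972 × 0.0285940 ≈ 0.00027442 bbl.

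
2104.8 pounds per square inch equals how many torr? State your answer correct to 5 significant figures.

1 pound per square inch = 51.7149 torr.
2104.8 × 51.7149 ≈ 108850 torr.

108850 torr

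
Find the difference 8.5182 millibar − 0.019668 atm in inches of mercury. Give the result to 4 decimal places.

-0.3369 inHg

8.5182 mbar = 0.251542 inHg and 0.019668 atm = 0.588491 inHg.
0.251542 − 0.588491 ≈ -0.3369 inHg.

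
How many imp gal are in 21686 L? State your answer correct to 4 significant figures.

1 L = 0.219969 imperial gallons.
21686 × 0.219969 ≈ 4770 imp gal.

4770 imp gal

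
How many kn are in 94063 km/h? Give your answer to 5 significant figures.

50790 kn

1 km/h = 0.539957 kn.
Then 94063 × 0.539957 ≈ 50790 kn.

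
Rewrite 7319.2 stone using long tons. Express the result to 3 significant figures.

45.7 long ton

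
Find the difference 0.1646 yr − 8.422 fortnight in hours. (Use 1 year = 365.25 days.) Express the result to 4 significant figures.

0.1646 yr = 1442.88 h and 8.422 fortnight = 2829.79 h.
1442.88 − 2829.79 ≈ -1387 h.

-1387 hours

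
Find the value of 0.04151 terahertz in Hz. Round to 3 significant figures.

1 terahertz = 1.00000e+12 Hz.
Then 0.04151 × 1.00000e+12 ≈ 4.15e+10 Hz.

4.15e+10 Hz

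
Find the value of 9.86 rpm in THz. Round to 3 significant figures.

1.64e-13 terahertz

1 rpm = 1.66667e-14 THz.
Then 9.86 × 1.66667e-14 ≈ 1.64e-13 THz.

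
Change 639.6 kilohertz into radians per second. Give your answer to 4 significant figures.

4.019 × 10^6 rad/s

1 kilohertz = 6283.19 rad/s.
Then 639.6 × 6283.19 ≈ 4.019 × 10^6 rad/s.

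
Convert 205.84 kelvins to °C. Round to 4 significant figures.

K = °C + 273.15.
Applying the formula gives -67.31 °C.

-67.31 degrees Celsius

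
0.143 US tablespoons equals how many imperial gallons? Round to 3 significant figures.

0.000465 imp gal

1 US tbsp = 0.00325263 imp gal.
So 0.143 × 0.00325263 ≈ 0.000465 imp gal.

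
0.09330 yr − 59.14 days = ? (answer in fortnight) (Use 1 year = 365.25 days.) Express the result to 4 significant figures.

-1.790 fortnight

0.09330 yr = 2.43413 fortnight and 59.14 d = 4.22429 fortnight.
2.43413 − 4.22429 ≈ -1.790 fortnight.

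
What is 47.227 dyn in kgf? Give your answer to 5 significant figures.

4.8158e-5 kgf

1 dyne = 1.01972e-6 kgf.
47.227 × 1.01972e-6 ≈ 4.8158e-5 kgf.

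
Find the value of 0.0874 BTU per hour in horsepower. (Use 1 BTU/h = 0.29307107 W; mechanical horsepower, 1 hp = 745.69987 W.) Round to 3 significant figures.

3.43 × 10^-5 hp

1 BTU per hour = 0.000393015 horsepower.
So 0.0874 × 0.000393015 ≈ 3.43 × 10^-5 hp.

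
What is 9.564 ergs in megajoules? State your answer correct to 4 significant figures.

9.564 × 10^-13 megajoules

1 erg = 1.00000 × 10^-13 megajoules.
9.564 × 1.00000 × 10^-13 ≈ 9.564 × 10^-13 MJ.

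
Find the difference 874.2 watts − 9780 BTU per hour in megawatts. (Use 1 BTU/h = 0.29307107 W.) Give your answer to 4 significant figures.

874.2 W = 0.000874200 MW and 9780 BTU/h = 0.00286624 MW.
0.000874200 − 0.00286624 ≈ -0.001992 MW.

-0.001992 MW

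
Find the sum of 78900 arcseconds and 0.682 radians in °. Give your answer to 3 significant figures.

61.0 °

78900 arcsec = 21.9167 ° and 0.682 rad = 39.0757 °.
21.9167 + 39.0757 ≈ 61.0 °.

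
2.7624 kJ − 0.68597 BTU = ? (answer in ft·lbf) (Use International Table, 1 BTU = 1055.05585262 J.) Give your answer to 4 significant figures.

2.7624 kJ = 2037.44 ft·lbf and 0.68597 BTU = 533.801 ft·lbf.
2037.44 − 533.801 ≈ 1504 ft·lbf.

1504 ft·lbf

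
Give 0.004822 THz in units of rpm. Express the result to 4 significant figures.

2.893e+11 rpm

1 terahertz = 6.00000e+13 revolutions per minute.
Then 0.004822 × 6.00000e+13 ≈ 2.893e+11 rpm.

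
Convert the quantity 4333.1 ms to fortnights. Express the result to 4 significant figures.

1 ms = 8.26720 × 10^-10 fortnight.
Then 4333.1 × 8.26720 × 10^-10 ≈ 3.582 × 10^-6 fortnight.

3.582 × 10^-6 fortnight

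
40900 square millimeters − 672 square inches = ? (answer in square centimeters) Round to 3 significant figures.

-3930 square centimeters

40900 mm² = 409.000 cm² and 672 in² = 4335.48 cm².
409.000 − 4335.48 ≈ -3930 cm².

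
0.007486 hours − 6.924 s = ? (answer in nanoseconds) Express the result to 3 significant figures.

2.00e+10 nanoseconds

0.007486 h = 2.69496e+10 ns and 6.924 s = 6.92400e+9 ns.
2.69496e+10 − 6.92400e+9 ≈ 2.00e+10 ns.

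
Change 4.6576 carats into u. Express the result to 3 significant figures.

1 carat = 1.20443e+23 atomic mass units.
4.6576 × 1.20443e+23 ≈ 5.61e+23 u.

5.61e+23 atomic mass units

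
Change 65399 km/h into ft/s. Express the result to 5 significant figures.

59601 ft/s

1 kilometer per hour = 0.911344 feet per second.
65399 × 0.911344 ≈ 59601 ft/s.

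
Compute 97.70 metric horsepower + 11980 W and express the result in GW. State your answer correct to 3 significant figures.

8.38e-5 gigawatts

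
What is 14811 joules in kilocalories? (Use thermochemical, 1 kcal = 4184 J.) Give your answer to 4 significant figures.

1 J = 0.000239006 kilocalories.
Thus 14811 × 0.000239006 ≈ 3.540 kcal.

3.540 kcal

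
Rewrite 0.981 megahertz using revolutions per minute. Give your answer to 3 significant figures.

5.89e+7 revolutions per minute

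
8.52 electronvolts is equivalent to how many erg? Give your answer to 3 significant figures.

1 eV = 1.60218 × 10^-12 erg.
So 8.52 × 1.60218 × 10^-12 ≈ 1.37 × 10^-11 erg.

1.37 × 10^-11 erg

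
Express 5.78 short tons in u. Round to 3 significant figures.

3.16e+30 u

1 short ton = 5.46319e+29 u.
Then 5.78 × 5.46319e+29 ≈ 3.16e+30 u.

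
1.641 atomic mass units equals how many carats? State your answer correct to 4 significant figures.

1 atomic mass unit = 8.30270 × 10^-24 carats.
Thus 1.641 × 8.30270 × 10^-24 ≈ 1.362 × 10^-23 ct.

1.362 × 10^-23 ct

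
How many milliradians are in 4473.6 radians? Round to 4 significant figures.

1 radian = 1000.00 mrad.
4473.6 × 1000.00 ≈ 4.474 × 10^6 mrad.

4.474 × 10^6 mrad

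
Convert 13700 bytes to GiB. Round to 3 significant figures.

1.28e-5 GiB

1 byte = 9.31323e-10 gibibytes.
13700 × 9.31323e-10 ≈ 1.28e-5 GiB.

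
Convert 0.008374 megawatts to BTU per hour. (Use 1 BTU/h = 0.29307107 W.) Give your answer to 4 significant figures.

28570 BTU per hour

1 MW = 3.41214 × 10^6 BTU/h.
So 0.008374 × 3.41214 × 10^6 ≈ 28570 BTU/h.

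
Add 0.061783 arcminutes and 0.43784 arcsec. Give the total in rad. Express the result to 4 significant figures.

2.009e-5 rad

0.061783 arcmin = 1.79719e-5 rad and 0.43784 arcsec = 2.12271e-6 rad.
1.79719e-5 + 2.12271e-6 ≈ 2.009e-5 rad.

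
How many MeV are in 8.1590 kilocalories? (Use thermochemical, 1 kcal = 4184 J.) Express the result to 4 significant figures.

2.131e+17 MeV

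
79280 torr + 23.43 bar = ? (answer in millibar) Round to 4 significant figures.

129100 mbar

79280 torr = 105698 mbar and 23.43 bar = 23430.0 mbar.
105698 + 23430.0 ≈ 129100 mbar.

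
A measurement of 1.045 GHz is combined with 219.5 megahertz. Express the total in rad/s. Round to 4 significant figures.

1.045 GHz = 6.56593e+9 rad/s and 219.5 MHz = 1.37916e+9 rad/s.
6.56593e+9 + 1.37916e+9 ≈ 7.945e+9 rad/s.

7.945e+9 radians per second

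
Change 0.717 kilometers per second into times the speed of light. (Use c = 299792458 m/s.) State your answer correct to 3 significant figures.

2.39 × 10^-6 c

1 km/s = 3.33564 × 10^-6 c.
Thus 0.717 × 3.33564 × 10^-6 ≈ 2.39 × 10^-6 c.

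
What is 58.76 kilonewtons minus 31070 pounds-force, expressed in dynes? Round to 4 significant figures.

58.76 kN = 5.87600e+9 dyn and 31070 lbf = 1.38206e+10 dyn.
5.87600e+9 − 1.38206e+10 ≈ -7.945e+9 dyn.

-7.945e+9 dyn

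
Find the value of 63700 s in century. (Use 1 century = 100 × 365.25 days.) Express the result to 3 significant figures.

2.02 × 10^-5 century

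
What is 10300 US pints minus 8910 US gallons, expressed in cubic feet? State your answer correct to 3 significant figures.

-1020 cubic feet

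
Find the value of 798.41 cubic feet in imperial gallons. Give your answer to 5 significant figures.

1 ft³ = 6.22884 imperial gallons.
798.41 × 6.22884 ≈ 4973.2 imp gal.

4973.2 imperial gallons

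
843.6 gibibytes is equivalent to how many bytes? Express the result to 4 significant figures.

1 GiB = 1.07374e+9 B.
Then 843.6 × 1.07374e+9 ≈ 9.058e+11 B.

9.058e+11 bytes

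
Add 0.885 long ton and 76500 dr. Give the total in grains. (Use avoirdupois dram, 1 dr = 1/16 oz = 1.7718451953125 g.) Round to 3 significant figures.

1.60e+7 gr

0.885 long ton = 1.38768e+7 gr and 76500 dr = 2.09180e+6 gr.
1.38768e+7 + 2.09180e+6 ≈ 1.60e+7 gr.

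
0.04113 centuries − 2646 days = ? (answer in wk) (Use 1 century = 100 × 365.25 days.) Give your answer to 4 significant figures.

-163.4 weeks

0.04113 century = 214.610 wk and 2646 d = 378.000 wk.
214.610 − 378.000 ≈ -163.4 wk.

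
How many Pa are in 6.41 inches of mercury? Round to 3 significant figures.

21700 pascals

1 inHg = 3386.39 pascals.
Then 6.41 × 3386.39 ≈ 21700 Pa.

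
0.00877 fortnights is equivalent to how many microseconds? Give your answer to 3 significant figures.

1 fortnight = 1.20960e+12 μs.
Thus 0.00877 × 1.20960e+12 ≈ 1.06e+10 μs.

1.06e+10 microseconds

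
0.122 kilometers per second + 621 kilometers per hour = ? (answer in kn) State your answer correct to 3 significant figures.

0.122 km/s = 237.149 kn and 621 km/h = 335.313 kn.
237.149 + 335.313 ≈ 572 kn.

572 kn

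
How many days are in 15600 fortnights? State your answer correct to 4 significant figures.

218400 days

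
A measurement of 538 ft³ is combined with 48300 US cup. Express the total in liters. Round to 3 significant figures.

538 ft³ = 15234.5 L and 48300 US cup = 11427.2 L.
15234.5 + 11427.2 ≈ 26700 L.

26700 liters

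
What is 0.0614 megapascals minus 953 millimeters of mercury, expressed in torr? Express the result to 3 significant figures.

-492 torr

0.0614 MPa = 460.538 torr and 953 mmHg = 953.000 torr.
460.538 − 953.000 ≈ -492 torr.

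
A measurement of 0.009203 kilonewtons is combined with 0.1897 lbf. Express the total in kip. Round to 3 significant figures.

0.00226 kips

0.009203 kN = 0.00206892 kip and 0.1897 lbf = 0.000189700 kip.
0.00206892 + 0.000189700 ≈ 0.00226 kip.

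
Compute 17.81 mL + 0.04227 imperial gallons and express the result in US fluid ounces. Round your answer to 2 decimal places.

7.10 US fluid ounces

17.81 mL = 0.602228 US fl oz and 0.04227 imp gal = 6.49781 US fl oz.
0.602228 + 6.49781 ≈ 7.10 US fl oz.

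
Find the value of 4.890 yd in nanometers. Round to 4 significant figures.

1 yard = 9.14400e+8 nm.
Thus 4.890 × 9.14400e+8 ≈ 4.471e+9 nm.

4.471e+9 nm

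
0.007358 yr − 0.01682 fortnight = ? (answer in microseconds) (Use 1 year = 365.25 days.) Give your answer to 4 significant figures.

2.119e+11 μs

0.007358 yr = 2.32201e+11 μs and 0.01682 fortnight = 2.03455e+10 μs.
2.32201e+11 − 2.03455e+10 ≈ 2.119e+11 μs.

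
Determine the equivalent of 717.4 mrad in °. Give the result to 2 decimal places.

41.10 degrees

1 milliradian = 0.0572958 degrees.
Thus 717.4 × 0.0572958 ≈ 41.10 °.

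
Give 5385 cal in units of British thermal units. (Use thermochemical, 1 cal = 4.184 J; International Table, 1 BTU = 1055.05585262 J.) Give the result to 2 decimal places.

21.36 British thermal units

1 cal = 0.00396567 British thermal units.
Then 5385 × 0.00396567 ≈ 21.36 BTU.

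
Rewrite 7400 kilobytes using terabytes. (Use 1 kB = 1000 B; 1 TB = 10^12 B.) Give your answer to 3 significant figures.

1 kilobyte = 1.00000e-9 TB.
Then 7400 × 1.00000e-9 ≈ 7.40e-6 TB.

7.40e-6 TB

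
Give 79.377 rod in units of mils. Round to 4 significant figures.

1 rod = 198000 mil.
Thus 79.377 × 198000 ≈ 1.572 × 10^7 mil.

1.572 × 10^7 mil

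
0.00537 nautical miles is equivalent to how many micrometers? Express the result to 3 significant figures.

1 nautical mile = 1.85200 × 10^9 μm.
Thus 0.00537 × 1.85200 × 10^9 ≈ 9.95 × 10^6 μm.

9.95 × 10^6 micrometers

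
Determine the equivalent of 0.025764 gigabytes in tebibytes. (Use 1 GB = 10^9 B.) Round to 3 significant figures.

2.34e-5 tebibytes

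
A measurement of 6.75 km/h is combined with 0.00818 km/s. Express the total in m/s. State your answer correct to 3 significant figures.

6.75 km/h = 1.87500 m/s and 0.00818 km/s = 8.18000 m/s.
1.87500 + 8.18000 ≈ 10.1 m/s.

10.1 m/s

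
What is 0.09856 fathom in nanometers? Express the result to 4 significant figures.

1 fathom = 1.82880 × 10^9 nanometers.
So 0.09856 × 1.82880 × 10^9 ≈ 1.802 × 10^8 nm.

1.802 × 10^8 nm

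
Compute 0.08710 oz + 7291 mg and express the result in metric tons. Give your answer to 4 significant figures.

9.760e-6 t

0.08710 oz = 2.46924e-6 t and 7291 mg = 7.29100e-6 t.
2.46924e-6 + 7.29100e-6 ≈ 9.760e-6 t.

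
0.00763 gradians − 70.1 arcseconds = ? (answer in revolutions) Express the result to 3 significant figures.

0.00763 grad = 1.90750e-5 rev and 70.1 arcsec = 5.40895e-5 rev.
1.90750e-5 − 5.40895e-5 ≈ -3.50e-5 rev.

-3.50e-5 rev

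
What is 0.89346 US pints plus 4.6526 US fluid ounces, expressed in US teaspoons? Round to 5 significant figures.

0.89346 US pt = 85.7722 US tsp and 4.6526 US fl oz = 27.9156 US tsp.
85.7722 + 27.9156 ≈ 113.69 US tsp.

113.69 US teaspoons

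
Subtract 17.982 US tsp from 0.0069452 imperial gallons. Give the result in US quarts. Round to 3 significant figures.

-0.0603 US quarts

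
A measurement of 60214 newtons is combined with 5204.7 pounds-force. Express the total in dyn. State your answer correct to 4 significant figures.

8.337e+9 dynes

60214 N = 6.02140e+9 dyn and 5204.7 lbf = 2.31517e+9 dyn.
6.02140e+9 + 2.31517e+9 ≈ 8.337e+9 dyn.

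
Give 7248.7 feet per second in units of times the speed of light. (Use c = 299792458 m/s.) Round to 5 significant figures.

7.3698 × 10^-6 times the speed of light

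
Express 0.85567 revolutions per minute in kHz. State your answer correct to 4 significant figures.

1.426 × 10^-5 kilohertz

1 revolution per minute = 1.66667 × 10^-5 kHz.
0.85567 × 1.66667 × 10^-5 ≈ 1.426 × 10^-5 kHz.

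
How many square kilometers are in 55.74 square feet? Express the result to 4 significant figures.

5.178e-6 km²

1 square foot = 9.29030e-8 square kilometers.
55.74 × 9.29030e-8 ≈ 5.178e-6 km².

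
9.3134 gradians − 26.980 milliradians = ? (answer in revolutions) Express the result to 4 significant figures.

0.01899 rev

9.3134 grad = 0.0232835 rev and 26.980 mrad = 0.00429400 rev.
0.0232835 − 0.00429400 ≈ 0.01899 rev.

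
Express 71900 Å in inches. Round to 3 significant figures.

0.000283 inches

1 angstrom = 3.93701e-9 inches.
Then 71900 × 3.93701e-9 ≈ 0.000283 in.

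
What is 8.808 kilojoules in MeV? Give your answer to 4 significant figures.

5.498 × 10^16 MeV

1 kJ = 6.24151 × 10^15 MeV.
Then 8.808 × 6.24151 × 10^15 ≈ 5.498 × 10^16 MeV.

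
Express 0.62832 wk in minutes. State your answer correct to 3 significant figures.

6330 min

1 week = 10080.0 min.
0.62832 × 10080.0 ≈ 6330 min.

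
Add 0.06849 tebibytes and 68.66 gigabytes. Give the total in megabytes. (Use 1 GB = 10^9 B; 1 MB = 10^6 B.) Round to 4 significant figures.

144000 MB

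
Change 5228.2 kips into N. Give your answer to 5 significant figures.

1 kip = 4448.22 newtons.
So 5228.2 × 4448.22 ≈ 2.3256 × 10^7 N.

2.3256 × 10^7 N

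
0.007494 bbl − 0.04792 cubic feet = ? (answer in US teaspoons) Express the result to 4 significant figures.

-33.58 US tsp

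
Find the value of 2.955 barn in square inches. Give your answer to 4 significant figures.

4.580 × 10^-25 in²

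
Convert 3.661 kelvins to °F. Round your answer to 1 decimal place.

-453.1 degrees Fahrenheit

K = (°F + 459.67) × 5/9.
Applying the formula gives -453.1 °F.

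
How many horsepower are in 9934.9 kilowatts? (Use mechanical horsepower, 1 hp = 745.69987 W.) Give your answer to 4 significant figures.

13320 hp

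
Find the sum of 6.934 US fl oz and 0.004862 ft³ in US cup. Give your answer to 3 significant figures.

1.45 US cup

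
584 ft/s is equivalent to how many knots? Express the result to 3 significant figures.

1 foot per second = 0.592484 kn.
So 584 × 0.592484 ≈ 346 kn.

346 kn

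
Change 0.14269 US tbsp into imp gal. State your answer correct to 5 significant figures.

0.00046412 imp gal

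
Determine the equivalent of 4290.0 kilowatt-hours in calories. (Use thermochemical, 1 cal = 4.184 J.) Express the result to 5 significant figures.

1 kilowatt-hour = 860421 calories.
4290.0 × 860421 ≈ 3.6912e+9 cal.

3.6912e+9 calories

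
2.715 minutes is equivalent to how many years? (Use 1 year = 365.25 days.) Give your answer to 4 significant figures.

1 minute = 1.90129e-6 years.
2.715 × 1.90129e-6 ≈ 5.162e-6 yr.

5.162e-6 yr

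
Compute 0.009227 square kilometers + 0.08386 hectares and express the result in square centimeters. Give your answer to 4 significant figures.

0.009227 km² = 9.22700 × 10^7 cm² and 0.08386 ha = 8.38600 × 10^6 cm².
9.22700 × 10^7 + 8.38600 × 10^6 ≈ 1.007 × 10^8 cm².

1.007 × 10^8 square centimeters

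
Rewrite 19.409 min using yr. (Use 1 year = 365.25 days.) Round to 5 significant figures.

3.6902 × 10^-5 yr

1 minute = 1.90129 × 10^-6 yr.
Thus 19.409 × 1.90129 × 10^-6 ≈ 3.6902 × 10^-5 yr.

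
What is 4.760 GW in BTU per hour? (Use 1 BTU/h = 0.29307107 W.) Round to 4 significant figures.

1 GW = 3.41214 × 10^9 BTU per hour.
So 4.760 × 3.41214 × 10^9 ≈ 1.624 × 10^10 BTU/h.

1.624 × 10^10 BTU per hour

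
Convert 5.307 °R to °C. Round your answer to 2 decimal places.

°R = (°C + 273.15) × 9/5.
Applying the formula gives -270.20 °C.

-270.20 °C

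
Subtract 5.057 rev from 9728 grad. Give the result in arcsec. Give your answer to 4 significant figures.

2.496 × 10^7 arcsec

9728 grad = 3.15187 × 10^7 arcsec and 5.057 rev = 6.55387 × 10^6 arcsec.
3.15187 × 10^7 − 6.55387 × 10^6 ≈ 2.496 × 10^7 arcsec.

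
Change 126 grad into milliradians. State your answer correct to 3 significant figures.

1 gradian = 15.7080 milliradians.
Then 126 × 15.7080 ≈ 1980 mrad.

1980 mrad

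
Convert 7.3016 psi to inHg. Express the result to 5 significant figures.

14.866 inches of mercury

1 psi = 2.03602 inHg.
7.3016 × 2.03602 ≈ 14.866 inHg.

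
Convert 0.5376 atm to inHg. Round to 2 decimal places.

16.09 inches of mercury

1 atmosphere = 29.9213 inHg.
Thus 0.5376 × 29.9213 ≈ 16.09 inHg.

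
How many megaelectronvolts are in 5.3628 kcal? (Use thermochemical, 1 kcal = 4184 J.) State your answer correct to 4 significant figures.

1.400 × 10^17 megaelectronvolts

1 kcal = 2.61145 × 10^16 MeV.
So 5.3628 × 2.61145 × 10^16 ≈ 1.400 × 10^17 MeV.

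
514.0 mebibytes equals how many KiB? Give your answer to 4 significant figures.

526300 kibibytes

1 MiB = 1024.00 KiB.
Then 514.0 × 1024.00 ≈ 526300 KiB.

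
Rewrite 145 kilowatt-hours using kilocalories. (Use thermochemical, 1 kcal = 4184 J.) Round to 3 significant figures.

125000 kcal

1 kilowatt-hour = 860.421 kilocalories.
Thus 145 × 860.421 ≈ 125000 kcal.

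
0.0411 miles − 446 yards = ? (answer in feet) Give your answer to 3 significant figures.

0.0411 mi = 217.008 ft and 446 yd = 1338.00 ft.
217.008 − 1338.00 ≈ -1120 ft.

-1120 feet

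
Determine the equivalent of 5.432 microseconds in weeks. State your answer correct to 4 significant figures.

8.981 × 10^-12 weeks

1 μs = 1.65344 × 10^-12 weeks.
5.432 × 1.65344 × 10^-12 ≈ 8.981 × 10^-12 wk.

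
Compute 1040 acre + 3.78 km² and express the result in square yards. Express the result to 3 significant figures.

1040 acre = 5.03360 × 10^6 yd² and 3.78 km² = 4.52084 × 10^6 yd².
5.03360 × 10^6 + 4.52084 × 10^6 ≈ 9.55 × 10^6 yd².

9.55 × 10^6 yd²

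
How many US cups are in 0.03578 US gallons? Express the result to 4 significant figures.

0.5725 US cup

1 US gal = 16.0000 US cup.
So 0.03578 × 16.0000 ≈ 0.5725 US cup.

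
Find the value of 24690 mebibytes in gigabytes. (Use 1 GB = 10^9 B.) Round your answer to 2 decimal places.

25.89 gigabytes

1 MiB = 0.00104858 gigabytes.
So 24690 × 0.00104858 ≈ 25.89 GB.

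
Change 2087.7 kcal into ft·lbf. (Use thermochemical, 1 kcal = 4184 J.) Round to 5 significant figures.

6.4426 × 10^6 ft·lbf

1 kilocalorie = 3085.96 foot-pounds.
2087.7 × 3085.96 ≈ 6.4426 × 10^6 ft·lbf.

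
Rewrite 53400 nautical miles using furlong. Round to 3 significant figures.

1 nmi = 9.20624 furlong.
So 53400 × 9.20624 ≈ 492000 furlong.

492000 furlong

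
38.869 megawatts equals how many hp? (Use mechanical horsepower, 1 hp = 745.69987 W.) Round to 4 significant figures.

1 MW = 1341.02 horsepower.
38.869 × 1341.02 ≈ 52120 hp.

52120 hp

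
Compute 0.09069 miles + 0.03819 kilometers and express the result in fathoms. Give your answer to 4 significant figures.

0.09069 mi = 79.8072 fathom and 0.03819 km = 20.8825 fathom.
79.8072 + 20.8825 ≈ 100.7 fathom.

100.7 fathom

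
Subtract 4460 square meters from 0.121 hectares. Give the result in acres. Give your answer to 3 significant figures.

-0.803 acre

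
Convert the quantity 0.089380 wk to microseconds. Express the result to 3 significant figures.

1 wk = 6.04800e+11 μs.
Then 0.089380 × 6.04800e+11 ≈ 5.41e+10 μs.

5.41e+10 μs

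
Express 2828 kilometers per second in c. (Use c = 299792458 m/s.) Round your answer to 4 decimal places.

0.0094 c

1 kilometer per second = 3.33564e-6 times the speed of light.
So 2828 × 3.33564e-6 ≈ 0.0094 c.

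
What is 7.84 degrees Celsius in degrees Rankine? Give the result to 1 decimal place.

505.8 degrees Rankine

°R = (°C + 273.15) × 9/5.
Applying the formula gives 505.8 °R.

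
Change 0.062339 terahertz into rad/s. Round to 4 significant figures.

1 THz = 6.28319 × 10^12 rad/s.
Thus 0.062339 × 6.28319 × 10^12 ≈ 3.917 × 10^11 rad/s.

3.917 × 10^11 radians per second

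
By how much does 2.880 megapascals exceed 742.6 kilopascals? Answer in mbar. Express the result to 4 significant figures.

21370 millibar

2.880 MPa = 28800.0 mbar and 742.6 kPa = 7426.00 mbar.
28800.0 − 7426.00 ≈ 21370 mbar.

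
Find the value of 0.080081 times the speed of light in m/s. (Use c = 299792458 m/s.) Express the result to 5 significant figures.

1 c = 2.99792e+8 m/s.
Then 0.080081 × 2.99792e+8 ≈ 2.4008e+7 m/s.

2.4008e+7 m/s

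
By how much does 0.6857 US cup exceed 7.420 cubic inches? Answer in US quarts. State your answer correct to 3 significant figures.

0.0429 US quarts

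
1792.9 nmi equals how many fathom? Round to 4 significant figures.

1 nmi = 1012.69 fathoms.
So 1792.9 × 1012.69 ≈ 1.816 × 10^6 fathom.

1.816 × 10^6 fathoms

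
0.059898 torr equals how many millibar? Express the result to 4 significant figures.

0.07986 millibar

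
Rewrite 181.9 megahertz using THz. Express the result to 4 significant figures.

0.0001819 terahertz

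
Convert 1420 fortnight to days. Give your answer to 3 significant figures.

1 fortnight = 14.0000 d.
So 1420 × 14.0000 ≈ 19900 d.

19900 days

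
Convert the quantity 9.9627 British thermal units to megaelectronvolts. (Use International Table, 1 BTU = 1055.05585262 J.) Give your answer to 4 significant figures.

6.561 × 10^16 MeV

1 BTU = 6.58514 × 10^15 MeV.
So 9.9627 × 6.58514 × 10^15 ≈ 6.561 × 10^16 MeV.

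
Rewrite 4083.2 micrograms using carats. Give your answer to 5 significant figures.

0.020416 carats

1 microgram = 5.00000 × 10^-6 carats.
Then 4083.2 × 5.00000 × 10^-6 ≈ 0.020416 ct.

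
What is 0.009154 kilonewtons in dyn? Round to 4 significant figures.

915400 dynes

1 kN = 1.00000 × 10^8 dynes.
Thus 0.009154 × 1.00000 × 10^8 ≈ 915400 dyn.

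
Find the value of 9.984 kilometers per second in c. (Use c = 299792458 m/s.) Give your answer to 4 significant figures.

1 kilometer per second = 3.33564 × 10^-6 times the speed of light.
Thus 9.984 × 3.33564 × 10^-6 ≈ 3.330 × 10^-5 c.

3.330 × 10^-5 c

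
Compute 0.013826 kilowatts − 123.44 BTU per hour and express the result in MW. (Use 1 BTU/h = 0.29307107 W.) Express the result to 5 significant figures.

0.013826 kW = 1.38260 × 10^-5 MW and 123.44 BTU/h = 3.61767 × 10^-5 MW.
1.38260 × 10^-5 − 3.61767 × 10^-5 ≈ -2.2351 × 10^-5 MW.

-2.2351 × 10^-5 MW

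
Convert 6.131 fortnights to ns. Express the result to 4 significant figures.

7.416e+15 ns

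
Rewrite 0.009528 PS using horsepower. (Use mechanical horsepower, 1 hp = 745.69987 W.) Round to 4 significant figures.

0.009398 hp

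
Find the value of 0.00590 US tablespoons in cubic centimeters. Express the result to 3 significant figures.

1 US tbsp = 14.7868 cm³.
Thus 0.00590 × 14.7868 ≈ 0.0872 cm³.

0.0872 cm³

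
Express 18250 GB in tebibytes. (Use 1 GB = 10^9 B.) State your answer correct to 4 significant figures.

16.60 tebibytes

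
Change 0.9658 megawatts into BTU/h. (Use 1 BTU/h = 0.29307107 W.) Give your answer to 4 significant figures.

1 megawatt = 3.41214 × 10^6 BTU/h.
0.9658 × 3.41214 × 10^6 ≈ 3.295 × 10^6 BTU/h.

3.295 × 10^6 BTU/h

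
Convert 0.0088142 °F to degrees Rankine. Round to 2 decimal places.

°R = °F + 459.67.
Applying the formula gives 459.68 °R.

459.68 degrees Rankine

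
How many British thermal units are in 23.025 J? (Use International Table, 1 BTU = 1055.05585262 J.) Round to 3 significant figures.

0.0218 British thermal units

1 J = 0.000947817 BTU.
So 23.025 × 0.000947817 ≈ 0.0218 BTU.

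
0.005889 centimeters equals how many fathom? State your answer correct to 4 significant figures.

1 centimeter = 0.00546807 fathom.
Then 0.005889 × 0.00546807 ≈ 3.220 × 10^-5 fathom.

3.220 × 10^-5 fathoms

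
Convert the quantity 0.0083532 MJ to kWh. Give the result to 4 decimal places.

1 megajoule = 0.277778 kWh.
Then 0.0083532 × 0.277778 ≈ 0.0023 kWh.

0.0023 kWh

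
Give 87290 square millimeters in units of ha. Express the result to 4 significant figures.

8.729 × 10^-6 ha

1 mm² = 1.00000 × 10^-10 ha.
87290 × 1.00000 × 10^-10 ≈ 8.729 × 10^-6 ha.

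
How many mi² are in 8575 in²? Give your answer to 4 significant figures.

2.136 × 10^-6 mi²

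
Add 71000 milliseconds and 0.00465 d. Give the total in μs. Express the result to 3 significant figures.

4.73 × 10^8 microseconds

71000 ms = 7.10000 × 10^7 μs and 0.00465 d = 4.01760 × 10^8 μs.
7.10000 × 10^7 + 4.01760 × 10^8 ≈ 4.73 × 10^8 μs.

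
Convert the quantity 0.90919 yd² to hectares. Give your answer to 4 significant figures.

7.602 × 10^-5 hectares

1 square yard = 8.36127 × 10^-5 hectares.
Then 0.90919 × 8.36127 × 10^-5 ≈ 7.602 × 10^-5 ha.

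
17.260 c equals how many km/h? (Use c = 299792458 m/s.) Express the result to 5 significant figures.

1.8628e+10 km/h

1 speed of light = 1.07925e+9 km/h.
Then 17.260 × 1.07925e+9 ≈ 1.8628e+10 km/h.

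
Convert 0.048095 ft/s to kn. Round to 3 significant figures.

1 ft/s = 0.592484 kn.
0.048095 × 0.592484 ≈ 0.0285 kn.

0.0285 kn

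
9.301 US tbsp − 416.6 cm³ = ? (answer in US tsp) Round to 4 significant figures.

-56.62 US tsp

9.301 US tbsp = 27.9030 US tsp and 416.6 cm³ = 84.5215 US tsp.
27.9030 − 84.5215 ≈ -56.62 US tsp.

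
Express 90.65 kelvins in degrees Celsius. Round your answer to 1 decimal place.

-182.5 °C

K = °C + 273.15.
Applying the formula gives -182.5 °C.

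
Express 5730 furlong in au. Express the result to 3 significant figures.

7.71 × 10^-6 au

1 furlong = 1.34473 × 10^-9 au.
Then 5730 × 1.34473 × 10^-9 ≈ 7.71 × 10^-6 au.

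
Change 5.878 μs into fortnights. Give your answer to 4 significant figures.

4.859e-12 fortnights

1 μs = 8.26720e-13 fortnights.
So 5.878 × 8.26720e-13 ≈ 4.859e-12 fortnight.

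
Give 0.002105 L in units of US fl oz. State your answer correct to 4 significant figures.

1 liter = 33.8140 US fluid ounces.
0.002105 × 33.8140 ≈ 0.07118 US fl oz.

0.07118 US fl oz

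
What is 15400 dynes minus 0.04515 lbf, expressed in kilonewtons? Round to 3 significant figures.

-4.68e-5 kN

15400 dyn = 0.000154000 kN and 0.04515 lbf = 0.000200837 kN.
0.000154000 − 0.000200837 ≈ -4.68e-5 kN.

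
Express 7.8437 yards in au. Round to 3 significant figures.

1 yd = 6.11239 × 10^-12 au.
Thus 7.8437 × 6.11239 × 10^-12 ≈ 4.79 × 10^-11 au.

4.79 × 10^-11 au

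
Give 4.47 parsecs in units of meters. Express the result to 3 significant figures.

1.38 × 10^17 m

1 pc = 3.08568 × 10^16 m.
Then 4.47 × 3.08568 × 10^16 ≈ 1.38 × 10^17 m.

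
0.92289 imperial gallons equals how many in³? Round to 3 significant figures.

256 cubic inches

1 imp gal = 277.419 in³.
Thus 0.92289 × 277.419 ≈ 256 in³.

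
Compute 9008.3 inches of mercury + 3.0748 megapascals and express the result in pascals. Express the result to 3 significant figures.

3.36 × 10^7 pascals

9008.3 inHg = 3.05056 × 10^7 Pa and 3.0748 MPa = 3.07480 × 10^6 Pa.
3.05056 × 10^7 + 3.07480 × 10^6 ≈ 3.36 × 10^7 Pa.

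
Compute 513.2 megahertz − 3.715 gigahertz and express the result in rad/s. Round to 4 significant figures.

513.2 MHz = 3.22453e+9 rad/s and 3.715 GHz = 2.33420e+10 rad/s.
3.22453e+9 − 2.33420e+10 ≈ -2.012e+10 rad/s.

-2.012e+10 rad/s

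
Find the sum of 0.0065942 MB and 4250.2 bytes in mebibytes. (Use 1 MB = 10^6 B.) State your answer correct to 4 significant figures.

0.0065942 MB = 0.00628872 MiB and 4250.2 B = 0.00405331 MiB.
0.00628872 + 0.00405331 ≈ 0.01034 MiB.

0.01034 mebibytes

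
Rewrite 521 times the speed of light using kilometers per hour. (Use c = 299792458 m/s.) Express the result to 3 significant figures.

1 c = 1.07925 × 10^9 kilometers per hour.
Then 521 × 1.07925 × 10^9 ≈ 5.62 × 10^11 km/h.

5.62 × 10^11 kilometers per hour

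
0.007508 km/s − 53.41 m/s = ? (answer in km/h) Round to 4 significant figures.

-165.2 km/h

0.007508 km/s = 27.0288 km/h and 53.41 m/s = 192.276 km/h.
27.0288 − 192.276 ≈ -165.2 km/h.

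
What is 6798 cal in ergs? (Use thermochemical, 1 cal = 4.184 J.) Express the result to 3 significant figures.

2.84 × 10^11 erg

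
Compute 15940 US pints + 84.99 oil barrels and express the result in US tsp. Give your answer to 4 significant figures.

4.272e+6 US tsp

15940 US pt = 1.53024e+6 US tsp and 84.99 bbl = 2.74144e+6 US tsp.
1.53024e+6 + 2.74144e+6 ≈ 4.272e+6 US tsp.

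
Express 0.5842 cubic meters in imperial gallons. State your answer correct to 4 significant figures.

128.5 imperial gallons

1 cubic meter = 219.969 imp gal.
So 0.5842 × 219.969 ≈ 128.5 imp gal.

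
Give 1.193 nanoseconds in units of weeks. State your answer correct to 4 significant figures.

1.973 × 10^-15 wk

1 nanosecond = 1.65344 × 10^-15 wk.
So 1.193 × 1.65344 × 10^-15 ≈ 1.973 × 10^-15 wk.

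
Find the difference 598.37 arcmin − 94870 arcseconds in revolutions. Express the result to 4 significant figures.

598.37 arcmin = 0.0277023 rev and 94870 arcsec = 0.0732022 rev.
0.0277023 − 0.0732022 ≈ -0.04550 rev.

-0.04550 revolutions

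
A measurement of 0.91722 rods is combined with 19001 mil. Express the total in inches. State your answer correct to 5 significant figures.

200.61 in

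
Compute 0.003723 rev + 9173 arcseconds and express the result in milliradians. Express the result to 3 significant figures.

0.003723 rev = 23.3923 mrad and 9173 arcsec = 44.4720 mrad.
23.3923 + 44.4720 ≈ 67.9 mrad.

67.9 milliradians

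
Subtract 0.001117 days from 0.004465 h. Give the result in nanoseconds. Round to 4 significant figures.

0.004465 h = 1.60740e+10 ns and 0.001117 d = 9.65088e+10 ns.
1.60740e+10 − 9.65088e+10 ≈ -8.043e+10 ns.

-8.043e+10 nanoseconds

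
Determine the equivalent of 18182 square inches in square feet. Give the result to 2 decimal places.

126.26 ft²

1 in² = 0.00694444 ft².
Thus 18182 × 0.00694444 ≈ 126.26 ft².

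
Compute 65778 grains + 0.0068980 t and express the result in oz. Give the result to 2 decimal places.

65778 gr = 150.350 oz and 0.0068980 t = 243.320 oz.
150.350 + 243.320 ≈ 393.67 oz.

393.67 oz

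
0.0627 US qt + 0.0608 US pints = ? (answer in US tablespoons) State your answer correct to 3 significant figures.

5.96 US tbsp

0.0627 US qt = 4.01280 US tbsp and 0.0608 US pt = 1.94560 US tbsp.
4.01280 + 1.94560 ≈ 5.96 US tbsp.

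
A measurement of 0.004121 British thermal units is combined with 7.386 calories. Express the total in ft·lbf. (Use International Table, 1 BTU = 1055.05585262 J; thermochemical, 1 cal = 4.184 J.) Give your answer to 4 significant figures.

0.004121 BTU = 3.20684 ft·lbf and 7.386 cal = 22.7929 ft·lbf.
3.20684 + 22.7929 ≈ 26.00 ft·lbf.

26.00 ft·lbf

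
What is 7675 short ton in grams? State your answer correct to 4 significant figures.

6.963 × 10^9 g

1 short ton = 907185 g.
Thus 7675 × 907185 ≈ 6.963 × 10^9 g.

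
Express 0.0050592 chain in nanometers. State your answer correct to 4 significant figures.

1 chain = 2.01168e+10 nm.
Then 0.0050592 × 2.01168e+10 ≈ 1.018e+8 nm.

1.018e+8 nm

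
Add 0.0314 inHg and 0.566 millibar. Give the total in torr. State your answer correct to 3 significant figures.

0.0314 inHg = 0.797560 torr and 0.566 mbar = 0.424535 torr.
0.797560 + 0.424535 ≈ 1.22 torr.

1.22 torr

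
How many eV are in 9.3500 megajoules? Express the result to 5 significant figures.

1 MJ = 6.24151e+24 eV.
So 9.3500 × 6.24151e+24 ≈ 5.8358e+25 eV.

5.8358e+25 eV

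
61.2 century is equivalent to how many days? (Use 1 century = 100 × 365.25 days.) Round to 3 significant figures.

2.24 × 10^6 d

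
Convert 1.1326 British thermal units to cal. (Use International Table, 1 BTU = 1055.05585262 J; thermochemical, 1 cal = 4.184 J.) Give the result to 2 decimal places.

1 BTU = 252.164 cal.
1.1326 × 252.164 ≈ 285.60 cal.

285.60 cal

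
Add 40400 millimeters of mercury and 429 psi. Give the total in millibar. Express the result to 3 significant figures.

83400 millibar

40400 mmHg = 53862.2 mbar and 429 psi = 29578.5 mbar.
53862.2 + 29578.5 ≈ 83400 mbar.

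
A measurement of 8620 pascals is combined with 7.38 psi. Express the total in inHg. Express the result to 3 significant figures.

17.6 inHg

8620 Pa = 2.54548 inHg and 7.38 psi = 15.0258 inHg.
2.54548 + 15.0258 ≈ 17.6 inHg.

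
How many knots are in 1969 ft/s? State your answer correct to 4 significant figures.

1167 knots

1 foot per second = 0.592484 knots.
Thus 1969 × 0.592484 ≈ 1167 kn.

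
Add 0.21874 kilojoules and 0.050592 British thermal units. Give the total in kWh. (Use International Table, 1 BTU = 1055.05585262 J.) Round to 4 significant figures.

0.21874 kJ = 6.07611 × 10^-5 kWh and 0.050592 BTU = 1.48271 × 10^-5 kWh.
6.07611 × 10^-5 + 1.48271 × 10^-5 ≈ 7.559 × 10^-5 kWh.

7.559 × 10^-5 kilowatt-hours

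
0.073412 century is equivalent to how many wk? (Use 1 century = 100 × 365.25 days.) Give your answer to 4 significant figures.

383.1 wk

1 century = 5217.86 wk.
So 0.073412 × 5217.86 ≈ 383.1 wk.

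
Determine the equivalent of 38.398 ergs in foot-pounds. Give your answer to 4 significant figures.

1 erg = 7.37562 × 10^-8 foot-pounds.
So 38.398 × 7.37562 × 10^-8 ≈ 2.832 × 10^-6 ft·lbf.

2.832 × 10^-6 foot-pounds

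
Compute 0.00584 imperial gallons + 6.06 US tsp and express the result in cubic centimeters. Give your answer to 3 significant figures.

56.4 cubic centimeters

0.00584 imp gal = 26.5492 cm³ and 6.06 US tsp = 29.8693 cm³.
26.5492 + 29.8693 ≈ 56.4 cm³.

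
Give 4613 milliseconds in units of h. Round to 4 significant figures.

0.001281 hours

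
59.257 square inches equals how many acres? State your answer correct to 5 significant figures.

9.4469e-6 acre

1 in² = 1.59423e-7 acre.
Then 59.257 × 1.59423e-7 ≈ 9.4469e-6 acre.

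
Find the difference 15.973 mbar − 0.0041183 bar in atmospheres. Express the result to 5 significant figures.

0.011700 atmospheres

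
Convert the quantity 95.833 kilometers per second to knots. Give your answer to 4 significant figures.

1 km/s = 1943.84 kn.
95.833 × 1943.84 ≈ 186300 kn.

186300 kn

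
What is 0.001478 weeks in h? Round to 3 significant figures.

0.248 hours

1 week = 168.000 h.
Then 0.001478 × 168.000 ≈ 0.248 h.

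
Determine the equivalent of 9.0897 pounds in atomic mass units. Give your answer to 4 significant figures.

2.483 × 10^27 u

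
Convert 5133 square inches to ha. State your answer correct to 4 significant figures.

0.0003312 hectares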